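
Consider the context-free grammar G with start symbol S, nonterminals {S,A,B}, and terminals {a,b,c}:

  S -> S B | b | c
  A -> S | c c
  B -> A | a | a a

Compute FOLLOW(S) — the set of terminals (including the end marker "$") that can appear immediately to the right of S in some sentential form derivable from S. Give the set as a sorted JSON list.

Compute FIRST by fixpoint:
iter 1:
  A via A→c c: +{c}
  B via B→A: +{c}
  B via B→a: +{a}
  S via S→b: +{b}
  S via S→c: +{c}
  FIRST(S)={b,c}  FIRST(A)={c}  FIRST(B)={a,c}
iter 2:
  A via A→S: +{b}
  B via B→A: +{b}
  FIRST(S)={b,c}  FIRST(A)={b,c}  FIRST(B)={a,b,c}
iter 3: — fixpoint
  FIRST(S)={b,c}  FIRST(A)={b,c}  FIRST(B)={a,b,c}

FOLLOW iteration:
initialize: $ ∈ FOLLOW(S)
iter 1:
  S→S B: FOLLOW(S) ⊇ FIRST(B) = {a,b,c}; new: +{a,b,c}
  S→S B: FOLLOW(B) ⊇ FOLLOW(S) ⊇ {$,a,b,c}; new: +{$,a,b,c}
  S: {$,a,b,c}  A: {}  B: {$,a,b,c}
iter 2:
  B→A: FOLLOW(A) ⊇ FOLLOW(B) ⊇ {$,a,b,c}; new: +{$,a,b,c}
  S: {$,a,b,c}  A: {$,a,b,c}  B: {$,a,b,c}
iter 3: done
  S: {$,a,b,c}  A: {$,a,b,c}  B: {$,a,b,c}

FOLLOW(S) = ["$", "a", "b", "c"]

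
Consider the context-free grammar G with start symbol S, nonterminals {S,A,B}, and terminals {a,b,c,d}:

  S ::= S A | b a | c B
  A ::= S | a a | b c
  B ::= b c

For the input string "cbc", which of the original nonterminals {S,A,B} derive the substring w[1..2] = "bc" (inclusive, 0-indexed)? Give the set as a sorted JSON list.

CNF form of G:
  S -> S A | T1 T0 | T2 B
  A -> S A | T0 T0 | T1 T0 | T1 T2 | T2 B
  B -> T1 T2
  T0 -> a
  T1 -> b
  T2 -> c

CYK table (by increasing span) — only the sub-triangle for w[1..2]:
  T[1,1] 'b' = {T1}  orig:{}
  T[2,2] 'c' = {T2}  orig:{}
  T[1,2] 'bc' = {A,B}

Original NTs in T[1,2] deriving "bc": ["A", "B"]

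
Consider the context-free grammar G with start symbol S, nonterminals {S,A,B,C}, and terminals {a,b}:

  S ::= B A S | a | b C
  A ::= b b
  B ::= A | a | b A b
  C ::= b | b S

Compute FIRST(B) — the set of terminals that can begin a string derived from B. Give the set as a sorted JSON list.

FIRST iteration:
[1]
  A via A→b b: +{b}
  B via B→A: +{b}
  B via B→a: +{a}
  C via C→b: +{b}
  S via S→B A S: +{a,b}
  S: {a,b}  A: {b}  B: {a,b}  C: {b}
[2] (no change)
  S: {a,b}  A: {b}  B: {a,b}  C: {b}

FIRST(B) = ["a", "b"]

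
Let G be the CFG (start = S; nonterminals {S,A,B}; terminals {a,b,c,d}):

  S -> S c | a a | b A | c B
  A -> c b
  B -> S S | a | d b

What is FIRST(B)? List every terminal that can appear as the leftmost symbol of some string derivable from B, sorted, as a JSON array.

FIRST iteration:
iter 1:
  A via A→c b: +{c}
  B via B→a: +{a}
  B via B→d b: +{d}
  S via S→a a: +{a}
  S via S→b A: +{b}
  S via S→c B: +{c}
  FIRST[S]={a,b,c}  FIRST[A]={c}  FIRST[B]={a,d}
iter 2:
  B via B→S S: +{b,c}
  FIRST[S]={a,b,c}  FIRST[A]={c}  FIRST[B]={a,b,c,d}
iter 3: (no change)
  FIRST[S]={a,b,c}  FIRST[A]={c}  FIRST[B]={a,b,c,d}

FIRST(B) = ["a", "b", "c", "d"]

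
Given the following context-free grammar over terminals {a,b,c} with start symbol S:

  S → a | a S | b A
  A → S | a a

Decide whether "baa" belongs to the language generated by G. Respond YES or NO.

Convert to CNF:
  S -> T0 S | T1 A | a
  A -> T0 S | T0 T0 | T1 A | a
  T0 -> a
  T1 -> b

Fill CYK table bottom-up:
  T[0,0] 'b' = {T1}  orig:{}
  T[1,1] 'a' = {A,S,T0}  orig:{A,S}
  T[2,2] 'a' = {A,S,T0}  orig:{A,S}
  T[0,1] 'ba' = {A,S}
  T[1,2] 'aa' = {A,S}
  T[0,2] 'baa' = {A,S}

S ∈ T[0,2] ⇒ YES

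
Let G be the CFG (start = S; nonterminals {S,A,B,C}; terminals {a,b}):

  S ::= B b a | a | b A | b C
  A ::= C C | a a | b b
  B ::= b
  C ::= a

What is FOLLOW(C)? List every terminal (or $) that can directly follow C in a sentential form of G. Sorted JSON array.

FIRST sets, iterate to fixpoint:
[1]
  A via A→a a: +{a}
  A via A→b b: +{b}
  B via B→b: +{b}
  C via C→a: +{a}
  S via S→B b a: +{b}
  S via S→a: +{a}
  S: {a,b}  A: {a,b}  B: {b}  C: {a}
[2] — fixpoint
  S: {a,b}  A: {a,b}  B: {b}  C: {a}

Compute FOLLOW by fixpoint:
initialize: $ ∈ FOLLOW(S)
[1]
  A→C C: FOLLOW(C) ⊇ FIRST(C) = {a}; new: +{a}
  S→B b a: FOLLOW(B) ⊇ FIRST(b) = {b}; new: +{b}
  S→b A: FOLLOW(A) ⊇ FOLLOW(S) ⊇ {$}; new: +{$}
  S→b C: FOLLOW(C) ⊇ FOLLOW(S) ⊇ {$}; new: +{$}
  FOLLOW(S)={$}  FOLLOW(A)={$}  FOLLOW(B)={b}  FOLLOW(C)={$,a}
[2] (stable)
  FOLLOW(S)={$}  FOLLOW(A)={$}  FOLLOW(B)={b}  FOLLOW(C)={$,a}

FOLLOW(C) = ["$", "a"]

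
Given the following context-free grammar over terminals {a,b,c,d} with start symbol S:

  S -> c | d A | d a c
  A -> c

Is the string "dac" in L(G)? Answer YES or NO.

Convert to CNF:
  S -> T0 A | T0 X3 | c
  A -> c
  T0 -> d
  T1 -> a
  T2 -> c
  X3 -> T1 T2

Fill CYK table bottom-up:
  [0..0]={T0}  "d"  orig:{}
  [1..1]={T1}  "a"  orig:{}
  [2..2]={A,S,T2}  "c"  orig:{A,S}
  [0..1]=∅  "da"
  [1..2]={X3}  "ac"  orig:{}
  [0..2]={S}  "dac"

S ∈ T[0,2] ⇒ YES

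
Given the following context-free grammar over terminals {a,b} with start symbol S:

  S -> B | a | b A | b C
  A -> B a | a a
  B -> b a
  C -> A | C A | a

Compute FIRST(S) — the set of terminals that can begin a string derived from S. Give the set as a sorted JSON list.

FIRST sets, iterate to fixpoint:
round 1:
  A via A→a a: +{a}
  B via B→b a: +{b}
  C via C→A: +{a}
  S via S→B: +{b}
  S via S→a: +{a}
  FIRST(S)={a,b}  FIRST(A)={a}  FIRST(B)={b}  FIRST(C)={a}
round 2:
  A via A→B a: +{b}
  C via C→A: +{b}
  FIRST(S)={a,b}  FIRST(A)={a,b}  FIRST(B)={b}  FIRST(C)={a,b}
round 3: — fixpoint
  FIRST(S)={a,b}  FIRST(A)={a,b}  FIRST(B)={b}  FIRST(C)={a,b}

FIRST(S) = ["a", "b"]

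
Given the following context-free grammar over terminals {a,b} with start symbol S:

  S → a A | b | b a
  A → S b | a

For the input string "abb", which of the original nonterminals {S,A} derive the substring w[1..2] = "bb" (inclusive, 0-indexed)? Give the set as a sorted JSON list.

CNF form of G:
  S -> T0 T1 | T1 A | b
  A -> S T0 | a
  T0 -> b
  T1 -> a

CYK fill (cells [i..j] with 1 ≤ i ≤ j ≤ 2 only):
  [1..1]={S,T0}  "b"  orig:{S}
  [2..2]={S,T0}  "b"  orig:{S}
  [1..2]={A}  "bb"

Original NTs in T[1,2] deriving "bb": ["A"]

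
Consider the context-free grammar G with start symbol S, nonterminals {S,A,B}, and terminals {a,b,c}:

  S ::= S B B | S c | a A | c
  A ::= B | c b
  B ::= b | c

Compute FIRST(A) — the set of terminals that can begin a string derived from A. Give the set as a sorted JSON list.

FIRST sets, iterate to fixpoint:
round 1:
  A via A→c b: +{c}
  B via B→b: +{b}
  B via B→c: +{c}
  S via S→a A: +{a}
  S via S→c: +{c}
  FIRST(S)={a,c}  FIRST(A)={c}  FIRST(B)={b,c}
round 2:
  A via A→B: +{b}
  FIRST(S)={a,c}  FIRST(A)={b,c}  FIRST(B)={b,c}
round 3: (stable)
  FIRST(S)={a,c}  FIRST(A)={b,c}  FIRST(B)={b,c}

FIRST(A) = ["b", "c"]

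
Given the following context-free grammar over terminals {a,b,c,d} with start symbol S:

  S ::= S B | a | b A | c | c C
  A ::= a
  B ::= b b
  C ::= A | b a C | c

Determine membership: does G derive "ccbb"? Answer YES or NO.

Convert to CNF:
  S -> S B | T0 A | T2 C | a | c
  A -> a
  B -> T0 T0
  C -> T0 X3 | a | c
  T0 -> b
  T1 -> a
  T2 -> c
  X3 -> T1 C

CYK fill:
  T[0,0] 'c' = {C,S,T2}  orig:{C,S}
  T[1,1] 'c' = {C,S,T2}  orig:{C,S}
  T[2,2] 'b' = {T0}  orig:{}
  T[3,3] 'b' = {T0}  orig:{}
  T[0,1] 'cc' = {S}
  T[1,2] 'cb' = ∅
  T[2,3] 'bb' = {B}
  T[0,2] 'ccb' = ∅
  T[1,3] 'cbb' = {S}
  T[0,3] 'ccbb' = {S}

S ∈ T[0,3] ⇒ YES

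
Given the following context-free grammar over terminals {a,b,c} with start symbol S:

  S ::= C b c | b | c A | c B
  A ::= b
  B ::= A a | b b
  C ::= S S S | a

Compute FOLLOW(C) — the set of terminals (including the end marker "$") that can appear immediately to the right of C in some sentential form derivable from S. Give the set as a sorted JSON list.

FIRST sets, iterate to fixpoint:
pass 1:
  A via A→b: +{b}
  B via B→A a: +{b}
  C via C→a: +{a}
  S via S→C b c: +{a}
  S via S→b: +{b}
  S via S→c A: +{c}
  FIRST(S)={a,b,c}  FIRST(A)={b}  FIRST(B)={b}  FIRST(C)={a}
pass 2:
  C via C→S S S: +{b,c}
  FIRST(S)={a,b,c}  FIRST(A)={b}  FIRST(B)={b}  FIRST(C)={a,b,c}
pass 3: done
  FIRST(S)={a,b,c}  FIRST(A)={b}  FIRST(B)={b}  FIRST(C)={a,b,c}

FOLLOW sets:
initialize: $ ∈ FOLLOW(S)
[1]
  B→A a: FOLLOW(A) ⊇ FIRST(a) = {a}; new: +{a}
  C→S S S: FOLLOW(S) ⊇ FIRST(S) = {a,b,c}; new: +{a,b,c}
  S→C b c: FOLLOW(C) ⊇ FIRST(b) = {b}; new: +{b}
  S→c A: FOLLOW(A) ⊇ FOLLOW(S) ⊇ {$,a,b,c}; new: +{$,b,c}
  S→c B: FOLLOW(B) ⊇ FOLLOW(S) ⊇ {$,a,b,c}; new: +{$,a,b,c}
  FOLLOW[S]={$,a,b,c}  FOLLOW[A]={$,a,b,c}  FOLLOW[B]={$,a,b,c}  FOLLOW[C]={b}
[2] (no change)
  FOLLOW[S]={$,a,b,c}  FOLLOW[A]={$,a,b,c}  FOLLOW[B]={$,a,b,c}  FOLLOW[C]={b}

FOLLOW(C) = ["b"]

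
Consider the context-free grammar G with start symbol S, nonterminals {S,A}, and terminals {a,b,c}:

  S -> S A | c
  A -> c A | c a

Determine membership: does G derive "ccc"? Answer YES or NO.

CNF form of G:
  S -> S A | c
  A -> T0 A | T0 T1
  T0 -> c
  T1 -> a

CYK fill:
  cell(0,0) c: {S,T0}  orig:{S}
  cell(1,1) c: {S,T0}  orig:{S}
  cell(2,2) c: {S,T0}  orig:{S}
  cell(0,1) cc: ∅
  cell(1,2) cc: ∅
  cell(0,2) ccc: ∅

S ∉ T[0,2] ⇒ NO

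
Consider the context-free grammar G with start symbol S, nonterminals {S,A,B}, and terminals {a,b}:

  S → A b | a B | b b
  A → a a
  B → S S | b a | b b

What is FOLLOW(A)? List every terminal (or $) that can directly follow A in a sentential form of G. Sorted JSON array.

FIRST sets, iterate to fixpoint:
iter 1:
  A via A→a a: +{a}
  B via B→b a: +{b}
  S via S→A b: +{a}
  S via S→b b: +{b}
  S: {a,b}  A: {a}  B: {b}
iter 2:
  B via B→S S: +{a}
  S: {a,b}  A: {a}  B: {a,b}
iter 3: (no change)
  S: {a,b}  A: {a}  B: {a,b}

Compute FOLLOW by fixpoint:
FOLLOW(S) := {$}
iter 1:
  B→S S: FOLLOW(S) ⊇ FIRST(S) = {a,b}; new: +{a,b}
  S→A b: FOLLOW(A) ⊇ FIRST(b) = {b}; new: +{b}
  S→a B: FOLLOW(B) ⊇ FOLLOW(S) ⊇ {$,a,b}; new: +{$,a,b}
  FOLLOW(S)={$,a,b}  FOLLOW(A)={b}  FOLLOW(B)={$,a,b}
iter 2: (stable)
  FOLLOW(S)={$,a,b}  FOLLOW(A)={b}  FOLLOW(B)={$,a,b}

FOLLOW(A) = ["b"]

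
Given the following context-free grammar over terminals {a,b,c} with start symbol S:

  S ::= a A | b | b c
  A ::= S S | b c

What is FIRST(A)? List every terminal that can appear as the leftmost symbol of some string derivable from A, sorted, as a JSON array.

FIRST iteration:
round 1:
  A via A→b c: +{b}
  S via S→a A: +{a}
  S via S→b: +{b}
  FIRST[S]={a,b}  FIRST[A]={b}
round 2:
  A via A→S S: +{a}
  FIRST[S]={a,b}  FIRST[A]={a,b}
round 3: (stable)
  FIRST[S]={a,b}  FIRST[A]={a,b}

FIRST(A) = ["a", "b"]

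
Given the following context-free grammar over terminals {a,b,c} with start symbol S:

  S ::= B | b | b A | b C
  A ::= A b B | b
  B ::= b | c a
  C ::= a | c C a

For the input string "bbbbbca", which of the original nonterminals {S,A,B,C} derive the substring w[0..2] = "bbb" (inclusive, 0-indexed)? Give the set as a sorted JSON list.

CNF form of G:
  S -> T0 A | T0 C | T1 T2 | b
  A -> A X3 | b
  B -> T1 T2 | b
  C -> T1 X4 | a
  T0 -> b
  T1 -> c
  T2 -> a
  X3 -> T0 B
  X4 -> C T2

Fill CYK table bottom-up — only the sub-triangle for w[0..2]:
  T[0,0] 'b' = {A,B,S,T0}  orig:{A,B,S}
  T[1,1] 'b' = {A,B,S,T0}  orig:{A,B,S}
  T[2,2] 'b' = {A,B,S,T0}  orig:{A,B,S}
  T[0,1] 'bb' = {S,X3}  orig:{S}
  T[1,2] 'bb' = {S,X3}  orig:{S}
  T[0,2] 'bbb' = {A}

Original NTs in T[0,2] deriving "bbb": ["A"]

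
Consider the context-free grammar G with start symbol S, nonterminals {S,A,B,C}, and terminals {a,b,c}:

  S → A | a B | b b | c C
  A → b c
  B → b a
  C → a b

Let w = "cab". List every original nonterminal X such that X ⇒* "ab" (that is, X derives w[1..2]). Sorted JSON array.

Convert to CNF:
  S -> T0 T0 | T0 T1 | T1 C | T2 B
  A -> T0 T1
  B -> T0 T2
  C -> T2 T0
  T0 -> b
  T1 -> c
  T2 -> a

CYK fill — only the sub-triangle for w[1..2]:
  T[1,1] 'a' = {T2}  orig:{}
  T[2,2] 'b' = {T0}  orig:{}
  T[1,2] 'ab' = {C}

Original NTs in T[1,2] deriving "ab": ["C"]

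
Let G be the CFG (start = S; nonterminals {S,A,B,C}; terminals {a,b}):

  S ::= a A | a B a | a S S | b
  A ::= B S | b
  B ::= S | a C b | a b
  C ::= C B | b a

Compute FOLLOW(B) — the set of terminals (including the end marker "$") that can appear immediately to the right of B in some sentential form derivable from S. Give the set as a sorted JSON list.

Compute FIRST by fixpoint:
round 1:
  A via A→b: +{b}
  B via B→a C b: +{a}
  C via C→b a: +{b}
  S via S→a A: +{a}
  S via S→b: +{b}
  FIRST(S)={a,b}  FIRST(A)={b}  FIRST(B)={a}  FIRST(C)={b}
round 2:
  A via A→B S: +{a}
  B via B→S: +{b}
  FIRST(S)={a,b}  FIRST(A)={a,b}  FIRST(B)={a,b}  FIRST(C)={b}
round 3: (no change)
  FIRST(S)={a,b}  FIRST(A)={a,b}  FIRST(B)={a,b}  FIRST(C)={b}

Compute FOLLOW by fixpoint:
seed FOLLOW(S) with $
[1]
  A→B S: FOLLOW(B) ⊇ FIRST(S) = {a,b}; new: +{a,b}
  B→S: FOLLOW(S) ⊇ FOLLOW(B) ⊇ {a,b}; new: +{a,b}
  B→a C b: FOLLOW(C) ⊇ FIRST(b) = {b}; new: +{b}
  C→C B: FOLLOW(C) ⊇ FIRST(B) = {a,b}; new: +{a}
  S→a A: FOLLOW(A) ⊇ FOLLOW(S) ⊇ {$,a,b}; new: +{$,a,b}
  FOLLOW(S)={$,a,b}  FOLLOW(A)={$,a,b}  FOLLOW(B)={a,b}  FOLLOW(C)={a,b}
[2] — fixpoint
  FOLLOW(S)={$,a,b}  FOLLOW(A)={$,a,b}  FOLLOW(B)={a,b}  FOLLOW(C)={a,b}

FOLLOW(B) = ["a", "b"]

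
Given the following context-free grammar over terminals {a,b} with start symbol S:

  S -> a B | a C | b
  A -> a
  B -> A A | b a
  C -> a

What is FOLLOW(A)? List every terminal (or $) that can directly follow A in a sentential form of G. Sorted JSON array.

FIRST iteration:
round 1:
  A via A→a: +{a}
  B via B→A A: +{a}
  B via B→b a: +{b}
  C via C→a: +{a}
  S via S→a B: +{a}
  S via S→b: +{b}
  FIRST[S]={a,b}  FIRST[A]={a}  FIRST[B]={a,b}  FIRST[C]={a}
round 2: — fixpoint
  FIRST[S]={a,b}  FIRST[A]={a}  FIRST[B]={a,b}  FIRST[C]={a}

Compute FOLLOW by fixpoint:
FOLLOW(S) := {$}
[1]
  B→A A: FOLLOW(A) ⊇ FIRST(A) = {a}; new: +{a}
  S→a B: FOLLOW(B) ⊇ FOLLOW(S) ⊇ {$}; new: +{$}
  S→a C: FOLLOW(C) ⊇ FOLLOW(S) ⊇ {$}; new: +{$}
  FOLLOW[S]={$}  FOLLOW[A]={a}  FOLLOW[B]={$}  FOLLOW[C]={$}
[2]
  B→A A: FOLLOW(A) ⊇ FOLLOW(B) ⊇ {$}; new: +{$}
  FOLLOW[S]={$}  FOLLOW[A]={$,a}  FOLLOW[B]={$}  FOLLOW[C]={$}
[3] (stable)
  FOLLOW[S]={$}  FOLLOW[A]={$,a}  FOLLOW[B]={$}  FOLLOW[C]={$}

FOLLOW(A) = ["$", "a"]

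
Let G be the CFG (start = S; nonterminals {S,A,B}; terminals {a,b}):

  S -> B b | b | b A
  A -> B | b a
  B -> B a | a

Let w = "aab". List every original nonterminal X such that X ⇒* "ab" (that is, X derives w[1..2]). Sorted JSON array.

CNF form of G:
  S -> B T1 | T1 A | b
  A -> B T0 | T1 T0 | a
  B -> B T0 | a
  T0 -> a
  T1 -> b

CYK fill, restricted to cells inside w[1..2]:
  T[1,1] 'a' = {A,B,T0}  orig:{A,B}
  T[2,2] 'b' = {S,T1}  orig:{S}
  T[1,2] 'ab' = {S}

Original NTs in T[1,2] deriving "ab": ["S"]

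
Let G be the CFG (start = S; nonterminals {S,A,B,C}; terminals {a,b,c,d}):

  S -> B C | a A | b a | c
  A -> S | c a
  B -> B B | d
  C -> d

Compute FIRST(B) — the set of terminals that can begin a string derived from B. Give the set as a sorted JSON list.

FIRST iteration:
iter 1:
  A via A→c a: +{c}
  B via B→d: +{d}
  C via C→d: +{d}
  S via S→B C: +{d}
  S via S→a A: +{a}
  S via S→b a: +{b}
  S via S→c: +{c}
  S: {a,b,c,d}  A: {c}  B: {d}  C: {d}
iter 2:
  A via A→S: +{a,b,d}
  S: {a,b,c,d}  A: {a,b,c,d}  B: {d}  C: {d}
iter 3: (no change)
  S: {a,b,c,d}  A: {a,b,c,d}  B: {d}  C: {d}

FIRST(B) = ["d"]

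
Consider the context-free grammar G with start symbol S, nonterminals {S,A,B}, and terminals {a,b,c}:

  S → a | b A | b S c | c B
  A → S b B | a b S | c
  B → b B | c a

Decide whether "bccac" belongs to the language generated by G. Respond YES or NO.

CNF form of G:
  S -> T0 A | T0 X5 | T2 B | a
  A -> S X3 | T1 X4 | c
  B -> T0 B | T2 T1
  T0 -> b
  T1 -> a
  T2 -> c
  X3 -> T0 B
  X4 -> T0 S
  X5 -> S T2

Fill CYK table bottom-up:
  T[0,0] 'b' = {T0}  orig:{}
  T[1,1] 'c' = {A,T2}  orig:{A}
  T[2,2] 'c' = {A,T2}  orig:{A}
  T[3,3] 'a' = {S,T1}  orig:{S}
  T[4,4] 'c' = {A,T2}  orig:{A}
  T[0,1] 'bc' = {S}
  T[1,2] 'cc' = ∅
  T[2,3] 'ca' = {B}
  T[3,4] 'ac' = {X5}  orig:{}
  T[0,2] 'bcc' = {X5}  orig:{}
  T[1,3] 'cca' = {S}
  T[2,4] 'cac' = ∅
  T[0,3] 'bcca' = {X4}  orig:{}
  T[1,4] 'ccac' = {X5}  orig:{}
  T[0,4] 'bccac' = {S}

S ∈ T[0,4] ⇒ YES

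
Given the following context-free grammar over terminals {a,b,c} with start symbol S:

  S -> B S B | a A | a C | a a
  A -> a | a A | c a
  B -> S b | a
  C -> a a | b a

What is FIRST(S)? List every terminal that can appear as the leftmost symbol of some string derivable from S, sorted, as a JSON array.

FIRST iteration:
iter 1:
  A via A→a: +{a}
  A via A→c a: +{c}
  B via B→a: +{a}
  C via C→a a: +{a}
  C via C→b a: +{b}
  S via S→B S B: +{a}
  FIRST[S]={a}  FIRST[A]={a,c}  FIRST[B]={a}  FIRST[C]={a,b}
iter 2: — fixpoint
  FIRST[S]={a}  FIRST[A]={a,c}  FIRST[B]={a}  FIRST[C]={a,b}

FIRST(S) = ["a"]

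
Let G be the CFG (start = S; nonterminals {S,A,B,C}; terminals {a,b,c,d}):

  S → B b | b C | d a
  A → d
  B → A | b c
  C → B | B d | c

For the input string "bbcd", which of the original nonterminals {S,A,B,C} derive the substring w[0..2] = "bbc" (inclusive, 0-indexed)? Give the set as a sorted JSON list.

Convert to CNF:
  S -> B T0 | T0 C | T2 T3
  A -> d
  B -> T0 T1 | d
  C -> B T2 | T0 T1 | c | d
  T0 -> b
  T1 -> c
  T2 -> d
  T3 -> a

CYK table (by increasing span), restricted to cells inside w[0..2]:
  T[0,0] 'b' = {T0}  orig:{}
  T[1,1] 'b' = {T0}  orig:{}
  T[2,2] 'c' = {C,T1}  orig:{C}
  T[0,1] 'bb' = ∅
  T[1,2] 'bc' = {B,C,S}
  T[0,2] 'bbc' = {S}

Original NTs in T[0,2] deriving "bbc": ["S"]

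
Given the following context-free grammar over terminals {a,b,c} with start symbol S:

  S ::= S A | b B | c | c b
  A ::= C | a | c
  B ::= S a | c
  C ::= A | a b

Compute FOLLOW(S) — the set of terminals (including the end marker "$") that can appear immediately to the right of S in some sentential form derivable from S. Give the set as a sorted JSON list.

FIRST iteration:
pass 1:
  A via A→a: +{a}
  A via A→c: +{c}
  B via B→c: +{c}
  C via C→A: +{a,c}
  S via S→b B: +{b}
  S via S→c: +{c}
  FIRST(S)={b,c}  FIRST(A)={a,c}  FIRST(B)={c}  FIRST(C)={a,c}
pass 2:
  B via B→S a: +{b}
  FIRST(S)={b,c}  FIRST(A)={a,c}  FIRST(B)={b,c}  FIRST(C)={a,c}
pass 3: — fixpoint
  FIRST(S)={b,c}  FIRST(A)={a,c}  FIRST(B)={b,c}  FIRST(C)={a,c}

FOLLOW sets:
FOLLOW(S) := {$}
pass 1:
  B→S a: FOLLOW(S) ⊇ FIRST(a) = {a}; new: +{a}
  S→S A: FOLLOW(S) ⊇ FIRST(A) = {a,c}; new: +{c}
  S→S A: FOLLOW(A) ⊇ FOLLOW(S) ⊇ {$,a,c}; new: +{$,a,c}
  S→b B: FOLLOW(B) ⊇ FOLLOW(S) ⊇ {$,a,c}; new: +{$,a,c}
  FOLLOW(S)={$,a,c}  FOLLOW(A)={$,a,c}  FOLLOW(B)={$,a,c}  FOLLOW(C)={}
pass 2:
  A→C: FOLLOW(C) ⊇ FOLLOW(A) ⊇ {$,a,c}; new: +{$,a,c}
  FOLLOW(S)={$,a,c}  FOLLOW(A)={$,a,c}  FOLLOW(B)={$,a,c}  FOLLOW(C)={$,a,c}
pass 3: (no change)
  FOLLOW(S)={$,a,c}  FOLLOW(A)={$,a,c}  FOLLOW(B)={$,a,c}  FOLLOW(C)={$,a,c}

FOLLOW(S) = ["$", "a", "c"]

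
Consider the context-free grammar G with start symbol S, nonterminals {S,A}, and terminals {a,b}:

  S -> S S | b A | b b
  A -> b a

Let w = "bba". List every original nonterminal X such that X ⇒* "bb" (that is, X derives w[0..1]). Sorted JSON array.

Convert to CNF:
  S -> S S | T0 A | T0 T0
  A -> T0 T1
  T0 -> b
  T1 -> a

CYK fill, restricted to cells inside w[0..1]:
  cell(0,0) b: {T0}  orig:{}
  cell(1,1) b: {T0}  orig:{}
  cell(0,1) bb: {S}

Original NTs in T[0,1] deriving "bb": ["S"]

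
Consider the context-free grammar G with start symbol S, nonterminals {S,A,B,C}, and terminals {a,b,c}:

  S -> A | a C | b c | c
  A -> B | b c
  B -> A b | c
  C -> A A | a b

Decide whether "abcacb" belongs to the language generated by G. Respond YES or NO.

Convert to CNF:
  S -> A T0 | T0 T1 | T2 C | c
  A -> A T0 | T0 T1 | c
  B -> A T0 | c
  C -> A A | T2 T0
  T0 -> b
  T1 -> c
  T2 -> a

CYK table (by increasing span):
  T[0,0] 'a' = {T2}  orig:{}
  T[1,1] 'b' = {T0}  orig:{}
  T[2,2] 'c' = {A,B,S,T1}  orig:{A,B,S}
  T[3,3] 'a' = {T2}  orig:{}
  T[4,4] 'c' = {A,B,S,T1}  orig:{A,B,S}
  T[5,5] 'b' = {T0}  orig:{}
  T[0,1] 'ab' = {C}
  T[1,2] 'bc' = {A,S}
  T[2,3] 'ca' = ∅
  T[3,4] 'ac' = ∅
  T[4,5] 'cb' = {A,B,S}
  T[0,2] 'abc' = ∅
  T[1,3] 'bca' = ∅
  T[2,4] 'cac' = ∅
  T[3,5] 'acb' = ∅
  T[0,3] 'abca' = ∅
  T[1,4] 'bcac' = ∅
  T[2,5] 'cacb' = ∅
  T[0,4] 'abcac' = ∅
  T[1,5] 'bcacb' = ∅
  T[0,5] 'abcacb' = ∅

S ∉ T[0,5] ⇒ NO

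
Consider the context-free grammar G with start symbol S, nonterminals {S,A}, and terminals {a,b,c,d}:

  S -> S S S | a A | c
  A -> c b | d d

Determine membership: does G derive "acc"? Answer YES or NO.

Convert to CNF:
  S -> S X4 | T3 A | c
  A -> T0 T1 | T2 T2
  T0 -> c
  T1 -> b
  T2 -> d
  T3 -> a
  X4 -> S S

CYK table (by increasing span):
  [0..0]={T3}  "a"  orig:{}
  [1..1]={S,T0}  "c"  orig:{S}
  [2..2]={S,T0}  "c"  orig:{S}
  [0..1]=∅  "ac"
  [1..2]={X4}  "cc"  orig:{}
  [0..2]=∅  "acc"

S ∉ T[0,2] ⇒ NO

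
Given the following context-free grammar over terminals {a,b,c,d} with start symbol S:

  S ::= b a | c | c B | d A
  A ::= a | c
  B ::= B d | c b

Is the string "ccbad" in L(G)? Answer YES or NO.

Convert to CNF:
  S -> T0 A | T1 B | T2 T3 | c
  A -> a | c
  B -> B T0 | T1 T2
  T0 -> d
  T1 -> c
  T2 -> b
  T3 -> a

CYK table (by increasing span):
  [0..0]={A,S,T1}  "c"  orig:{A,S}
  [1..1]={A,S,T1}  "c"  orig:{A,S}
  [2..2]={T2}  "b"  orig:{}
  [3..3]={A,T3}  "a"  orig:{A}
  [4..4]={T0}  "d"  orig:{}
  [0..1]=∅  "cc"
  [1..2]={B}  "cb"
  [2..3]={S}  "ba"
  [3..4]=∅  "ad"
  [0..2]={S}  "ccb"
  [1..3]=∅  "cba"
  [2..4]=∅  "bad"
  [0..3]=∅  "ccba"
  [1..4]=∅  "cbad"
  [0..4]=∅  "ccbad"

S ∉ T[0,4] ⇒ NO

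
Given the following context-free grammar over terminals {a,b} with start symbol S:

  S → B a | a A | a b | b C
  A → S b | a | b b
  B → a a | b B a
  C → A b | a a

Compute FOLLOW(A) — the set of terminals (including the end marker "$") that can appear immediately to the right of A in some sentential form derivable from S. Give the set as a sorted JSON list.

FIRST sets, iterate to fixpoint:
pass 1:
  A via A→a: +{a}
  A via A→b b: +{b}
  B via B→a a: +{a}
  B via B→b B a: +{b}
  C via C→A b: +{a,b}
  S via S→B a: +{a,b}
  FIRST(S)={a,b}  FIRST(A)={a,b}  FIRST(B)={a,b}  FIRST(C)={a,b}
pass 2: (no change)
  FIRST(S)={a,b}  FIRST(A)={a,b}  FIRST(B)={a,b}  FIRST(C)={a,b}

FOLLOW sets:
FOLLOW(S) := {$}
[1]
  A→S b: FOLLOW(S) ⊇ FIRST(b) = {b}; new: +{b}
  B→b B a: FOLLOW(B) ⊇ FIRST(a) = {a}; new: +{a}
  C→A b: FOLLOW(A) ⊇ FIRST(b) = {b}; new: +{b}
  S→a A: FOLLOW(A) ⊇ FOLLOW(S) ⊇ {$,b}; new: +{$}
  S→b C: FOLLOW(C) ⊇ FOLLOW(S) ⊇ {$,b}; new: +{$,b}
  FOLLOW(S)={$,b}  FOLLOW(A)={$,b}  FOLLOW(B)={a}  FOLLOW(C)={$,b}
[2] done
  FOLLOW(S)={$,b}  FOLLOW(A)={$,b}  FOLLOW(B)={a}  FOLLOW(C)={$,b}

FOLLOW(A) = ["$", "b"]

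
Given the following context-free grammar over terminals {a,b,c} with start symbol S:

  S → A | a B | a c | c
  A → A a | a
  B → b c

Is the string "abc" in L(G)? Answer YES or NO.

Convert to CNF:
  S -> A T0 | T0 B | T0 T2 | a | c
  A -> A T0 | a
  B -> T1 T2
  T0 -> a
  T1 -> b
  T2 -> c

CYK fill:
  T[0,0] 'a' = {A,S,T0}  orig:{A,S}
  T[1,1] 'b' = {T1}  orig:{}
  T[2,2] 'c' = {S,T2}  orig:{S}
  T[0,1] 'ab' = ∅
  T[1,2] 'bc' = {B}
  T[0,2] 'abc' = {S}

S ∈ T[0,2] ⇒ YES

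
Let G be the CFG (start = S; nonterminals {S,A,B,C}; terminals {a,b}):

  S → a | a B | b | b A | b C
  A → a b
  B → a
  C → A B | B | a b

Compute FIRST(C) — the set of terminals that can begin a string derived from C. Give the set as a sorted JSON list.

FIRST iteration:
pass 1:
  A via A→a b: +{a}
  B via B→a: +{a}
  C via C→A B: +{a}
  S via S→a: +{a}
  S via S→b: +{b}
  FIRST(S)={a,b}  FIRST(A)={a}  FIRST(B)={a}  FIRST(C)={a}
pass 2: done
  FIRST(S)={a,b}  FIRST(A)={a}  FIRST(B)={a}  FIRST(C)={a}

FIRST(C) = ["a"]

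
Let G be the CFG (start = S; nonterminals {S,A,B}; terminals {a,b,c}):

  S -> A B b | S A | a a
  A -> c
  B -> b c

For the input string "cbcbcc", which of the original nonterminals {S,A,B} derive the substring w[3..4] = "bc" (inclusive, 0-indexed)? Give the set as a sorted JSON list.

CNF form of G:
  S -> A X3 | S A | T2 T2
  A -> c
  B -> T0 T1
  T0 -> b
  T1 -> c
  T2 -> a
  X3 -> B T0

Fill CYK table bottom-up, restricted to cells inside w[3..4]:
  [3..3]={T0}  "b"  orig:{}
  [4..4]={A,T1}  "c"  orig:{A}
  [3..4]={B}  "bc"

Original NTs in T[3,4] deriving "bc": ["B"]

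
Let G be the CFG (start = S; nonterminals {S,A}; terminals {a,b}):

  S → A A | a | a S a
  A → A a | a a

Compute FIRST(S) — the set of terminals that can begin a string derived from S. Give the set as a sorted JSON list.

FIRST iteration:
iter 1:
  A via A→a a: +{a}
  S via S→A A: +{a}
  S: {a}  A: {a}
iter 2: — fixpoint
  S: {a}  A: {a}

FIRST(S) = ["a"]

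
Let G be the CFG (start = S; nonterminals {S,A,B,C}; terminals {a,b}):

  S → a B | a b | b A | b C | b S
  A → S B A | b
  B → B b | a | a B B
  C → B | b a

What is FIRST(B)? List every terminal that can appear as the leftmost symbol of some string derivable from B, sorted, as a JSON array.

FIRST iteration:
round 1:
  A via A→b: +{b}
  B via B→a: +{a}
  C via C→B: +{a}
  C via C→b a: +{b}
  S via S→a B: +{a}
  S via S→b A: +{b}
  FIRST(S)={a,b}  FIRST(A)={b}  FIRST(B)={a}  FIRST(C)={a,b}
round 2:
  A via A→S B A: +{a}
  FIRST(S)={a,b}  FIRST(A)={a,b}  FIRST(B)={a}  FIRST(C)={a,b}
round 3: done
  FIRST(S)={a,b}  FIRST(A)={a,b}  FIRST(B)={a}  FIRST(C)={a,b}

FIRST(B) = ["a"]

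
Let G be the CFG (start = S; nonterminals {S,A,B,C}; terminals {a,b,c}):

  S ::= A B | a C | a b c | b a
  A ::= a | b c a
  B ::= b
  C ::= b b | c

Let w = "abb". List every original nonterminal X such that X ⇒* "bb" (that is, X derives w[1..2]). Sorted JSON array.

CNF form of G:
  S -> A B | T0 T2 | T2 C | T2 X4
  A -> T0 X3 | a
  B -> b
  C -> T0 T0 | c
  T0 -> b
  T1 -> c
  T2 -> a
  X3 -> T1 T2
  X4 -> T0 T1

Fill CYK table bottom-up — only the sub-triangle for w[1..2]:
  cell(1,1) b: {B,T0}  orig:{B}
  cell(2,2) b: {B,T0}  orig:{B}
  cell(1,2) bb: {C}

Original NTs in T[1,2] deriving "bb": ["C"]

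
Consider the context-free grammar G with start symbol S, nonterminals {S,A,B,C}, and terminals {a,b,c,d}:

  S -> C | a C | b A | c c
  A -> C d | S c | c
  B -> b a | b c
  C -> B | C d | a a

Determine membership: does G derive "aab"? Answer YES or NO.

Convert to CNF:
  S -> C T0 | T1 T1 | T2 A | T2 T1 | T2 T3 | T3 C | T3 T3
  A -> C T0 | S T1 | c
  B -> T2 T1 | T2 T3
  C -> C T0 | T2 T1 | T2 T3 | T3 T3
  T0 -> d
  T1 -> c
  T2 -> b
  T3 -> a

CYK table (by increasing span):
  T[0,0] 'a' = {T3}  orig:{}
  T[1,1] 'a' = {T3}  orig:{}
  T[2,2] 'b' = {T2}  orig:{}
  T[0,1] 'aa' = {C,S}
  T[1,2] 'ab' = ∅
  T[0,2] 'aab' = ∅

S ∉ T[0,2] ⇒ NO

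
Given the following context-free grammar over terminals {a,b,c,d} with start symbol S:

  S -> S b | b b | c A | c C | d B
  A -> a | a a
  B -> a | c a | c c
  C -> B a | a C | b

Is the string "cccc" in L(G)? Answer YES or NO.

CNF form of G:
  S -> S T2 | T1 A | T1 C | T2 T2 | T3 B
  A -> T0 T0 | a
  B -> T1 T0 | T1 T1 | a
  C -> B T0 | T0 C | b
  T0 -> a
  T1 -> c
  T2 -> b
  T3 -> d

CYK fill:
  T[0,0] 'c' = {T1}  orig:{}
  T[1,1] 'c' = {T1}  orig:{}
  T[2,2] 'c' = {T1}  orig:{}
  T[3,3] 'c' = {T1}  orig:{}
  T[0,1] 'cc' = {B}
  T[1,2] 'cc' = {B}
  T[2,3] 'cc' = {B}
  T[0,2] 'ccc' = ∅
  T[1,3] 'ccc' = ∅
  T[0,3] 'cccc' = ∅

S ∉ T[0,3] ⇒ NO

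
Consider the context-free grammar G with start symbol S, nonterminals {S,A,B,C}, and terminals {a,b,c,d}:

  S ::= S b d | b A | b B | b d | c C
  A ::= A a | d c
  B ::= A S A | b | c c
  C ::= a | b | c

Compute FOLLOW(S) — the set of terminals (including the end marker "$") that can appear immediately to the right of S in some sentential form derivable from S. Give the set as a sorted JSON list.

FIRST iteration:
iter 1:
  A via A→d c: +{d}
  B via B→A S A: +{d}
  B via B→b: +{b}
  B via B→c c: +{c}
  C via C→a: +{a}
  C via C→b: +{b}
  C via C→c: +{c}
  S via S→b A: +{b}
  S via S→c C: +{c}
  FIRST(S)={b,c}  FIRST(A)={d}  FIRST(B)={b,c,d}  FIRST(C)={a,b,c}
iter 2: — fixpoint
  FIRST(S)={b,c}  FIRST(A)={d}  FIRST(B)={b,c,d}  FIRST(C)={a,b,c}

Compute FOLLOW by fixpoint:
FOLLOW(S) := {$}
iter 1:
  A→A a: FOLLOW(A) ⊇ FIRST(a) = {a}; new: +{a}
  B→A S A: FOLLOW(A) ⊇ FIRST(S) = {b,c}; new: +{b,c}
  B→A S A: FOLLOW(S) ⊇ FIRST(A) = {d}; new: +{d}
  S→S b d: FOLLOW(S) ⊇ FIRST(b) = {b}; new: +{b}
  S→b A: FOLLOW(A) ⊇ FOLLOW(S) ⊇ {$,b,d}; new: +{$,d}
  S→b B: FOLLOW(B) ⊇ FOLLOW(S) ⊇ {$,b,d}; new: +{$,b,d}
  S→c C: FOLLOW(C) ⊇ FOLLOW(S) ⊇ {$,b,d}; new: +{$,b,d}
  S: {$,b,d}  A: {$,a,b,c,d}  B: {$,b,d}  C: {$,b,d}
iter 2: (no change)
  S: {$,b,d}  A: {$,a,b,c,d}  B: {$,b,d}  C: {$,b,d}

FOLLOW(S) = ["$", "b", "d"]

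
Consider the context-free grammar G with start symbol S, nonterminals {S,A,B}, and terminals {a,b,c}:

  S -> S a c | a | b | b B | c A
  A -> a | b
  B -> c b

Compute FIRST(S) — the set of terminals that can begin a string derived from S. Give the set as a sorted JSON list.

FIRST iteration:
pass 1:
  A via A→a: +{a}
  A via A→b: +{b}
  B via B→c b: +{c}
  S via S→a: +{a}
  S via S→b: +{b}
  S via S→c A: +{c}
  S: {a,b,c}  A: {a,b}  B: {c}
pass 2: — fixpoint
  S: {a,b,c}  A: {a,b}  B: {c}

FIRST(S) = ["a", "b", "c"]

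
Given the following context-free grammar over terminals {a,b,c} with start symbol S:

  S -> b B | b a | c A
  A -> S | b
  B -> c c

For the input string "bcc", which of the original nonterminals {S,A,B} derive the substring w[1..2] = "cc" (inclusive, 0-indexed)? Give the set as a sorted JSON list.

CNF form of G:
  S -> T0 B | T0 T1 | T2 A
  A -> T0 B | T0 T1 | T2 A | b
  B -> T2 T2
  T0 -> b
  T1 -> a
  T2 -> c

CYK table (by increasing span) (cells [i..j] with 1 ≤ i ≤ j ≤ 2 only):
  [1..1]={T2}  "c"  orig:{}
  [2..2]={T2}  "c"  orig:{}
  [1..2]={B}  "cc"

Original NTs in T[1,2] deriving "cc": ["B"]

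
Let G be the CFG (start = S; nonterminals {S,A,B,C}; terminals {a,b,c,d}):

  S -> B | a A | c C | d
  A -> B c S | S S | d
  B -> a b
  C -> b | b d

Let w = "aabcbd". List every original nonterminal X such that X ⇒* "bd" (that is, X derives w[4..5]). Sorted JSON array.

Convert to CNF:
  S -> T0 C | T1 A | T1 T2 | d
  A -> B X4 | S S | d
  B -> T1 T2
  C -> T2 T3 | b
  T0 -> c
  T1 -> a
  T2 -> b
  T3 -> d
  X4 -> T0 S

Fill CYK table bottom-up (cells [i..j] with 4 ≤ i ≤ j ≤ 5 only):
  T[4,4] 'b' = {C,T2}  orig:{C}
  T[5,5] 'd' = {A,S,T3}  orig:{A,S}
  T[4,5] 'bd' = {C}

Original NTs in T[4,5] deriving "bd": ["C"]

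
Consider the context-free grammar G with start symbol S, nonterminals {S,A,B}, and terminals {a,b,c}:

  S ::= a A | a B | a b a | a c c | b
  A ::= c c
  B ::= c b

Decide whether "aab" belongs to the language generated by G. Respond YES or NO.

CNF form of G:
  S -> T2 A | T2 B | T2 X3 | T2 X4 | b
  A -> T0 T0
  B -> T0 T1
  T0 -> c
  T1 -> b
  T2 -> a
  X3 -> T1 T2
  X4 -> T0 T0

CYK fill:
  cell(0,0) a: {T2}  orig:{}
  cell(1,1) a: {T2}  orig:{}
  cell(2,2) b: {S,T1}  orig:{S}
  cell(0,1) aa: ∅
  cell(1,2) ab: ∅
  cell(0,2) aab: ∅

S ∉ T[0,2] ⇒ NO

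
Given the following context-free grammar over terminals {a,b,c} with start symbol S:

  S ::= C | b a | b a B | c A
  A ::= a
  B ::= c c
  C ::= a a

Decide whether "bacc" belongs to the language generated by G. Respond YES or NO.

Convert to CNF:
  S -> T0 A | T1 T1 | T2 T1 | T2 X3
  A -> a
  B -> T0 T0
  C -> T1 T1
  T0 -> c
  T1 -> a
  T2 -> b
  X3 -> T1 B

Fill CYK table bottom-up:
  T[0,0] 'b' = {T2}  orig:{}
  T[1,1] 'a' = {A,T1}  orig:{A}
  T[2,2] 'c' = {T0}  orig:{}
  T[3,3] 'c' = {T0}  orig:{}
  T[0,1] 'ba' = {S}
  T[1,2] 'ac' = ∅
  T[2,3] 'cc' = {B}
  T[0,2] 'bac' = ∅
  T[1,3] 'acc' = {X3}  orig:{}
  T[0,3] 'bacc' = {S}

S ∈ T[0,3] ⇒ YES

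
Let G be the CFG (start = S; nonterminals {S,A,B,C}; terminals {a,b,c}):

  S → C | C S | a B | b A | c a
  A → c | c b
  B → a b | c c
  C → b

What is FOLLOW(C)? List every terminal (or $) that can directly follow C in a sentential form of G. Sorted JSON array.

Compute FIRST by fixpoint:
pass 1:
  A via A→c: +{c}
  B via B→a b: +{a}
  B via B→c c: +{c}
  C via C→b: +{b}
  S via S→C: +{b}
  S via S→a B: +{a}
  S via S→c a: +{c}
  FIRST[S]={a,b,c}  FIRST[A]={c}  FIRST[B]={a,c}  FIRST[C]={b}
pass 2: — fixpoint
  FIRST[S]={a,b,c}  FIRST[A]={c}  FIRST[B]={a,c}  FIRST[C]={b}

FOLLOW iteration:
seed FOLLOW(S) with $
iter 1:
  S→C: FOLLOW(C) ⊇ FOLLOW(S) ⊇ {$}; new: +{$}
  S→C S: FOLLOW(C) ⊇ FIRST(S) = {a,b,c}; new: +{a,b,c}
  S→a B: FOLLOW(B) ⊇ FOLLOW(S) ⊇ {$}; new: +{$}
  S→b A: FOLLOW(A) ⊇ FOLLOW(S) ⊇ {$}; new: +{$}
  FOLLOW(S)={$}  FOLLOW(A)={$}  FOLLOW(B)={$}  FOLLOW(C)={$,a,b,c}
iter 2: (stable)
  FOLLOW(S)={$}  FOLLOW(A)={$}  FOLLOW(B)={$}  FOLLOW(C)={$,a,b,c}

FOLLOW(C) = ["$", "a", "b", "c"]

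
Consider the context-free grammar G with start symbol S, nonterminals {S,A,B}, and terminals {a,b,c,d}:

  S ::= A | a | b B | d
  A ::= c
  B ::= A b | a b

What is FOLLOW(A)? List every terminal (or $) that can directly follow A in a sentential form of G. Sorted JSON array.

FIRST sets, iterate to fixpoint:
pass 1:
  A via A→c: +{c}
  B via B→A b: +{c}
  B via B→a b: +{a}
  S via S→A: +{c}
  S via S→a: +{a}
  S via S→b B: +{b}
  S via S→d: +{d}
  FIRST(S)={a,b,c,d}  FIRST(A)={c}  FIRST(B)={a,c}
pass 2: done
  FIRST(S)={a,b,c,d}  FIRST(A)={c}  FIRST(B)={a,c}

Compute FOLLOW by fixpoint:
initialize: $ ∈ FOLLOW(S)
iter 1:
  B→A b: FOLLOW(A) ⊇ FIRST(b) = {b}; new: +{b}
  S→A: FOLLOW(A) ⊇ FOLLOW(S) ⊇ {$}; new: +{$}
  S→b B: FOLLOW(B) ⊇ FOLLOW(S) ⊇ {$}; new: +{$}
  FOLLOW[S]={$}  FOLLOW[A]={$,b}  FOLLOW[B]={$}
iter 2: (no change)
  FOLLOW[S]={$}  FOLLOW[A]={$,b}  FOLLOW[B]={$}

FOLLOW(A) = ["$", "b"]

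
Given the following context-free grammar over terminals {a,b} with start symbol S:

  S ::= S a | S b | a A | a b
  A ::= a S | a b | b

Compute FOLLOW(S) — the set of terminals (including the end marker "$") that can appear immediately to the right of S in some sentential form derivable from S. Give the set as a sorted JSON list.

FIRST sets, iterate to fixpoint:
iter 1:
  A via A→a S: +{a}
  A via A→b: +{b}
  S via S→a A: +{a}
  FIRST(S)={a}  FIRST(A)={a,b}
iter 2: — fixpoint
  FIRST(S)={a}  FIRST(A)={a,b}

FOLLOW iteration:
FOLLOW(S) := {$}
[1]
  S→S a: FOLLOW(S) ⊇ FIRST(a) = {a}; new: +{a}
  S→S b: FOLLOW(S) ⊇ FIRST(b) = {b}; new: +{b}
  S→a A: FOLLOW(A) ⊇ FOLLOW(S) ⊇ {$,a,b}; new: +{$,a,b}
  FOLLOW[S]={$,a,b}  FOLLOW[A]={$,a,b}
[2] (stable)
  FOLLOW[S]={$,a,b}  FOLLOW[A]={$,a,b}

FOLLOW(S) = ["$", "a", "b"]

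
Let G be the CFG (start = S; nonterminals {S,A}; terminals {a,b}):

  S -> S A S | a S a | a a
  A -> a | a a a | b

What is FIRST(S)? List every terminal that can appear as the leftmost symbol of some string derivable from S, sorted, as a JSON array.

FIRST sets, iterate to fixpoint:
pass 1:
  A via A→a: +{a}
  A via A→b: +{b}
  S via S→a S a: +{a}
  FIRST(S)={a}  FIRST(A)={a,b}
pass 2: — fixpoint
  FIRST(S)={a}  FIRST(A)={a,b}

FIRST(S) = ["a"]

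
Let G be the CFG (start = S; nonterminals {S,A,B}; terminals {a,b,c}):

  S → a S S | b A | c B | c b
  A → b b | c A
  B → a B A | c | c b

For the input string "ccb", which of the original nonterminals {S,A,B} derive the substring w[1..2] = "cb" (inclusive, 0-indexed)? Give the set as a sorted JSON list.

CNF form of G:
  S -> T0 A | T1 B | T1 T0 | T2 X4
  A -> T0 T0 | T1 A
  B -> T1 T0 | T2 X3 | c
  T0 -> b
  T1 -> c
  T2 -> a
  X3 -> B A
  X4 -> S S

Fill CYK table bottom-up — only the sub-triangle for w[1..2]:
  [1..1]={B,T1}  "c"  orig:{B}
  [2..2]={T0}  "b"  orig:{}
  [1..2]={B,S}  "cb"

Original NTs in T[1,2] deriving "cb": ["B", "S"]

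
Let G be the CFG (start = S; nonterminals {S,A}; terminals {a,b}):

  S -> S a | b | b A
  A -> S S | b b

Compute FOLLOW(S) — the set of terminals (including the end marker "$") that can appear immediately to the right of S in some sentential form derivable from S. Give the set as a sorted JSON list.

FIRST sets, iterate to fixpoint:
pass 1:
  A via A→b b: +{b}
  S via S→b: +{b}
  FIRST(S)={b}  FIRST(A)={b}
pass 2: done
  FIRST(S)={b}  FIRST(A)={b}

Compute FOLLOW by fixpoint:
seed FOLLOW(S) with $
iter 1:
  A→S S: FOLLOW(S) ⊇ FIRST(S) = {b}; new: +{b}
  S→S a: FOLLOW(S) ⊇ FIRST(a) = {a}; new: +{a}
  S→b A: FOLLOW(A) ⊇ FOLLOW(S) ⊇ {$,a,b}; new: +{$,a,b}
  S: {$,a,b}  A: {$,a,b}
iter 2: (no change)
  S: {$,a,b}  A: {$,a,b}

FOLLOW(S) = ["$", "a", "b"]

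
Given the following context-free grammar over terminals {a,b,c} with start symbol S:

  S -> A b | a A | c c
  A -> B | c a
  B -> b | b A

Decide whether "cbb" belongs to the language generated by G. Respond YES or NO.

Convert to CNF:
  S -> A T0 | T1 T1 | T2 A
  A -> T0 A | T1 T2 | b
  B -> T0 A | b
  T0 -> b
  T1 -> c
  T2 -> a

Fill CYK table bottom-up:
  [0..0]={T1}  "c"  orig:{}
  [1..1]={A,B,T0}  "b"  orig:{A,B}
  [2..2]={A,B,T0}  "b"  orig:{A,B}
  [0..1]=∅  "cb"
  [1..2]={A,B,S}  "bb"
  [0..2]=∅  "cbb"

S ∉ T[0,2] ⇒ NO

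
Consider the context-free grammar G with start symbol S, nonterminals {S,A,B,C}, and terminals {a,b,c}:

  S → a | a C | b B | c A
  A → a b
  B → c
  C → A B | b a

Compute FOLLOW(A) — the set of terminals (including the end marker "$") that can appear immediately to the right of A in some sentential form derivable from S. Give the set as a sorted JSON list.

Compute FIRST by fixpoint:
iter 1:
  A via A→a b: +{a}
  B via B→c: +{c}
  C via C→A B: +{a}
  C via C→b a: +{b}
  S via S→a: +{a}
  S via S→b B: +{b}
  S via S→c A: +{c}
  S: {a,b,c}  A: {a}  B: {c}  C: {a,b}
iter 2: (stable)
  S: {a,b,c}  A: {a}  B: {c}  C: {a,b}

Compute FOLLOW by fixpoint:
initialize: $ ∈ FOLLOW(S)
[1]
  C→A B: FOLLOW(A) ⊇ FIRST(B) = {c}; new: +{c}
  S→a C: FOLLOW(C) ⊇ FOLLOW(S) ⊇ {$}; new: +{$}
  S→b B: FOLLOW(B) ⊇ FOLLOW(S) ⊇ {$}; new: +{$}
  S→c A: FOLLOW(A) ⊇ FOLLOW(S) ⊇ {$}; new: +{$}
  S: {$}  A: {$,c}  B: {$}  C: {$}
[2] — fixpoint
  S: {$}  A: {$,c}  B: {$}  C: {$}

FOLLOW(A) = ["$", "c"]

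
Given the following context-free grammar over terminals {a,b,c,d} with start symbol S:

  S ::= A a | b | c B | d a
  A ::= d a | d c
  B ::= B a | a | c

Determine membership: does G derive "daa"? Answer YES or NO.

Convert to CNF:
  S -> A T1 | T0 T1 | T2 B | b
  A -> T0 T1 | T0 T2
  B -> B T1 | a | c
  T0 -> d
  T1 -> a
  T2 -> c

Fill CYK table bottom-up:
  [0..0]={T0}  "d"  orig:{}
  [1..1]={B,T1}  "a"  orig:{B}
  [2..2]={B,T1}  "a"  orig:{B}
  [0..1]={A,S}  "da"
  [1..2]={B}  "aa"
  [0..2]={S}  "daa"

S ∈ T[0,2] ⇒ YES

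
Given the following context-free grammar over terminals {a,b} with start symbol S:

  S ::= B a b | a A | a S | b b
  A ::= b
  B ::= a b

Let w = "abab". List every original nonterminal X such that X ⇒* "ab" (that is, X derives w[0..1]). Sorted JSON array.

CNF form of G:
  S -> B X2 | T0 A | T0 S | T1 T1
  A -> b
  B -> T0 T1
  T0 -> a
  T1 -> b
  X2 -> T0 T1

Fill CYK table bottom-up — only the sub-triangle for w[0..1]:
  cell(0,0) a: {T0}  orig:{}
  cell(1,1) b: {A,T1}  orig:{A}
  cell(0,1) ab: {B,S,X2}  orig:{B,S}

Original NTs in T[0,1] deriving "ab": ["B", "S"]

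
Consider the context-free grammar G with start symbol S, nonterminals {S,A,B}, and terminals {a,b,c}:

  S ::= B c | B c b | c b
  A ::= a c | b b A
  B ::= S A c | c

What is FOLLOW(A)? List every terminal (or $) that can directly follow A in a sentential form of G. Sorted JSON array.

Compute FIRST by fixpoint:
round 1:
  A via A→a c: +{a}
  A via A→b b A: +{b}
  B via B→c: +{c}
  S via S→B c: +{c}
  FIRST(S)={c}  FIRST(A)={a,b}  FIRST(B)={c}
round 2: (stable)
  FIRST(S)={c}  FIRST(A)={a,b}  FIRST(B)={c}

FOLLOW iteration:
FOLLOW(S) := {$}
round 1:
  B→S A c: FOLLOW(S) ⊇ FIRST(A) = {a,b}; new: +{a,b}
  B→S A c: FOLLOW(A) ⊇ FIRST(c) = {c}; new: +{c}
  S→B c: FOLLOW(B) ⊇ FIRST(c) = {c}; new: +{c}
  S: {$,a,b}  A: {c}  B: {c}
round 2: — fixpoint
  S: {$,a,b}  A: {c}  B: {c}

FOLLOW(A) = ["c"]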